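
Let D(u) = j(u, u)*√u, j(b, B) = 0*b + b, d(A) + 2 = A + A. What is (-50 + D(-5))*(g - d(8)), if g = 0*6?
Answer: 700 + 70*I*√5 ≈ 700.0 + 156.52*I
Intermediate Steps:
d(A) = -2 + 2*A (d(A) = -2 + (A + A) = -2 + 2*A)
g = 0
j(b, B) = b (j(b, B) = 0 + b = b)
D(u) = u^(3/2) (D(u) = u*√u = u^(3/2))
(-50 + D(-5))*(g - d(8)) = (-50 + (-5)^(3/2))*(0 - (-2 + 2*8)) = (-50 - 5*I*√5)*(0 - (-2 + 16)) = (-50 - 5*I*√5)*(0 - 1*14) = (-50 - 5*I*√5)*(0 - 14) = (-50 - 5*I*√5)*(-14) = 700 + 70*I*√5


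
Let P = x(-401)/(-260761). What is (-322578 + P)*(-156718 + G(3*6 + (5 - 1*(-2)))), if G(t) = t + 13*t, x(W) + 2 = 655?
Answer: 13153013552320048/260761 ≈ 5.0441e+10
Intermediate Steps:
x(W) = 653 (x(W) = -2 + 655 = 653)
P = -653/260761 (P = 653/(-260761) = 653*(-1/260761) = -653/260761 ≈ -0.0025042)
G(t) = 14*t
(-322578 + P)*(-156718 + G(3*6 + (5 - 1*(-2)))) = (-322578 - 653/260761)*(-156718 + 14*(3*6 + (5 - 1*(-2)))) = -84115762511*(-156718 + 14*(18 + (5 + 2)))/260761 = -84115762511*(-156718 + 14*(18 + 7))/260761 = -84115762511*(-156718 + 14*25)/260761 = -84115762511*(-156718 + 350)/260761 = -84115762511/260761*(-156368) = 13153013552320048/260761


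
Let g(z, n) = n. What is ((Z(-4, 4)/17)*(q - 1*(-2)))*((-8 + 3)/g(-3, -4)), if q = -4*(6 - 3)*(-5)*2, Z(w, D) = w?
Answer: -610/17 ≈ -35.882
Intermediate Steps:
q = 120 (q = -12*(-5)*2 = -4*(-15)*2 = 60*2 = 120)
((Z(-4, 4)/17)*(q - 1*(-2)))*((-8 + 3)/g(-3, -4)) = ((-4/17)*(120 - 1*(-2)))*((-8 + 3)/(-4)) = ((-4*1/17)*(120 + 2))*(-5*(-1/4)) = -4/17*122*(5/4) = -488/17*5/4 = -610/17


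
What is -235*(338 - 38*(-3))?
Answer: -106220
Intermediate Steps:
-235*(338 - 38*(-3)) = -235*(338 + 114) = -235*452 = -106220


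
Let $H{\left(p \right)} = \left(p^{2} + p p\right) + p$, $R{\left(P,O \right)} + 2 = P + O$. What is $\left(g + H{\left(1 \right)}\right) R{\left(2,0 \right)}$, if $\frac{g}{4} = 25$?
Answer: $0$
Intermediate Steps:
$g = 100$ ($g = 4 \cdot 25 = 100$)
$R{\left(P,O \right)} = -2 + O + P$ ($R{\left(P,O \right)} = -2 + \left(P + O\right) = -2 + \left(O + P\right) = -2 + O + P$)
$H{\left(p \right)} = p + 2 p^{2}$ ($H{\left(p \right)} = \left(p^{2} + p^{2}\right) + p = 2 p^{2} + p = p + 2 p^{2}$)
$\left(g + H{\left(1 \right)}\right) R{\left(2,0 \right)} = \left(100 + 1 \left(1 + 2 \cdot 1\right)\right) \left(-2 + 0 + 2\right) = \left(100 + 1 \left(1 + 2\right)\right) 0 = \left(100 + 1 \cdot 3\right) 0 = \left(100 + 3\right) 0 = 103 \cdot 0 = 0$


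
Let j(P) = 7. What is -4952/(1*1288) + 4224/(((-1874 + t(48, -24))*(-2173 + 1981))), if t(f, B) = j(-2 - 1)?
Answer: -1152131/300587 ≈ -3.8329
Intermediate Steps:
t(f, B) = 7
-4952/(1*1288) + 4224/(((-1874 + t(48, -24))*(-2173 + 1981))) = -4952/(1*1288) + 4224/(((-1874 + 7)*(-2173 + 1981))) = -4952/1288 + 4224/((-1867*(-192))) = -4952*1/1288 + 4224/358464 = -619/161 + 4224*(1/358464) = -619/161 + 22/1867 = -1152131/300587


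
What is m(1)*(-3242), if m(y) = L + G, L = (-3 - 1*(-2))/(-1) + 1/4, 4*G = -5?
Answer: 0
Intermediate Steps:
G = -5/4 (G = (¼)*(-5) = -5/4 ≈ -1.2500)
L = 5/4 (L = (-3 + 2)*(-1) + 1*(¼) = -1*(-1) + ¼ = 1 + ¼ = 5/4 ≈ 1.2500)
m(y) = 0 (m(y) = 5/4 - 5/4 = 0)
m(1)*(-3242) = 0*(-3242) = 0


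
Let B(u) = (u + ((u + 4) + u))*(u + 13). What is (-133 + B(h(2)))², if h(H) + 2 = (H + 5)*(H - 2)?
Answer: 24025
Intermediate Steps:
h(H) = -2 + (-2 + H)*(5 + H) (h(H) = -2 + (H + 5)*(H - 2) = -2 + (5 + H)*(-2 + H) = -2 + (-2 + H)*(5 + H))
B(u) = (4 + 3*u)*(13 + u) (B(u) = (u + ((4 + u) + u))*(13 + u) = (u + (4 + 2*u))*(13 + u) = (4 + 3*u)*(13 + u))
(-133 + B(h(2)))² = (-133 + (52 + 3*(-12 + 2² + 3*2)² + 43*(-12 + 2² + 3*2)))² = (-133 + (52 + 3*(-12 + 4 + 6)² + 43*(-12 + 4 + 6)))² = (-133 + (52 + 3*(-2)² + 43*(-2)))² = (-133 + (52 + 3*4 - 86))² = (-133 + (52 + 12 - 86))² = (-133 - 22)² = (-155)² = 24025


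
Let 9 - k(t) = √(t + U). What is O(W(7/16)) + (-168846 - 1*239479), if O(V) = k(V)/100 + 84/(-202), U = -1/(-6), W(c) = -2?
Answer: -4124085791/10100 - I*√66/600 ≈ -4.0833e+5 - 0.01354*I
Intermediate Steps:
U = ⅙ (U = -1*(-⅙) = ⅙ ≈ 0.16667)
k(t) = 9 - √(⅙ + t) (k(t) = 9 - √(t + ⅙) = 9 - √(⅙ + t))
O(V) = -3291/10100 - √(6 + 36*V)/600 (O(V) = (9 - √(6 + 36*V)/6)/100 + 84/(-202) = (9 - √(6 + 36*V)/6)*(1/100) + 84*(-1/202) = (9/100 - √(6 + 36*V)/600) - 42/101 = -3291/10100 - √(6 + 36*V)/600)
O(W(7/16)) + (-168846 - 1*239479) = (-3291/10100 - √(6 + 36*(-2))/600) + (-168846 - 1*239479) = (-3291/10100 - √(6 - 72)/600) + (-168846 - 239479) = (-3291/10100 - I*√66/600) - 408325 = -4124085791/10100 - I*√66/600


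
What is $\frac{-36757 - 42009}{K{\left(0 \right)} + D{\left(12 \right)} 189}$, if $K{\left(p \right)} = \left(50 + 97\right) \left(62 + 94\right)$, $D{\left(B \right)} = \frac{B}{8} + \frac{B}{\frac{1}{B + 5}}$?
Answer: $- \frac{157532}{123543} \approx -1.2751$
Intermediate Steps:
$D{\left(B \right)} = \frac{B}{8} + B \left(5 + B\right)$ ($D{\left(B \right)} = B \frac{1}{8} + \frac{B}{\frac{1}{5 + B}} = \frac{B}{8} + B \left(5 + B\right)$)
$K{\left(p \right)} = 22932$ ($K{\left(p \right)} = 147 \cdot 156 = 22932$)
$\frac{-36757 - 42009}{K{\left(0 \right)} + D{\left(12 \right)} 189} = \frac{-36757 - 42009}{22932 + \frac{1}{8} \cdot 12 \left(41 + 8 \cdot 12\right) 189} = - \frac{78766}{22932 + \frac{1}{8} \cdot 12 \left(41 + 96\right) 189} = - \frac{78766}{22932 + \frac{1}{8} \cdot 12 \cdot 137 \cdot 189} = - \frac{78766}{22932 + \frac{411}{2} \cdot 189} = - \frac{78766}{22932 + \frac{77679}{2}} = - \frac{78766}{\frac{123543}{2}} = \left(-78766\right) \frac{2}{123543} = - \frac{157532}{123543}$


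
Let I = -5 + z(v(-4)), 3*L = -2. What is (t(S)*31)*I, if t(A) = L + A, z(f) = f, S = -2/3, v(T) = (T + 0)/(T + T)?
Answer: 186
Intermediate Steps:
L = -⅔ (L = (⅓)*(-2) = -⅔ ≈ -0.66667)
v(T) = ½ (v(T) = T/((2*T)) = T*(1/(2*T)) = ½)
S = -⅔ (S = -2*⅓ = -⅔ ≈ -0.66667)
t(A) = -⅔ + A
I = -9/2 (I = -5 + ½ = -9/2 ≈ -4.5000)
(t(S)*31)*I = ((-⅔ - ⅔)*31)*(-9/2) = -4/3*31*(-9/2) = -124/3*(-9/2) = 186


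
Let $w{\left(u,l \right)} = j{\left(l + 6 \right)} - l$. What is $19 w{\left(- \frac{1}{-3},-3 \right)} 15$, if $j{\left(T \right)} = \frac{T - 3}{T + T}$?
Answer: $855$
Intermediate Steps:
$j{\left(T \right)} = \frac{-3 + T}{2 T}$
$w{\left(u,l \right)} = - l + \frac{3 + l}{2 \left(6 + l\right)}$ ($w{\left(u,l \right)} = \frac{-3 + \left(l + 6\right)}{2 \left(l + 6\right)} - l = \frac{-3 + \left(6 + l\right)}{2 \left(6 + l\right)} - l = \frac{3 + l}{2 \left(6 + l\right)} - l = - l + \frac{3 + l}{2 \left(6 + l\right)}$)
$19 w{\left(- \frac{1}{-3},-3 \right)} 15 = 19 \frac{3 - 3 - - 6 \left(6 - 3\right)}{2 \left(6 - 3\right)} 15 = 19 \frac{3 - 3 - \left(-6\right) 3}{2 \cdot 3} \cdot 15 = 19 \cdot \frac{1}{2} \cdot \frac{1}{3} \left(3 - 3 + 18\right) 15 = 19 \cdot \frac{1}{2} \cdot \frac{1}{3} \cdot 18 \cdot 15 = 19 \cdot 3 \cdot 15 = 57 \cdot 15 = 855$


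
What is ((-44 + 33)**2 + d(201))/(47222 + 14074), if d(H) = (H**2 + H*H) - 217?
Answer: 13451/10216 ≈ 1.3167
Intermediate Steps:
d(H) = -217 + 2*H**2 (d(H) = (H**2 + H**2) - 217 = 2*H**2 - 217 = -217 + 2*H**2)
((-44 + 33)**2 + d(201))/(47222 + 14074) = ((-44 + 33)**2 + (-217 + 2*201**2))/(47222 + 14074) = ((-11)**2 + (-217 + 2*40401))/61296 = (121 + (-217 + 80802))*(1/61296) = (121 + 80585)*(1/61296) = 80706*(1/61296) = 13451/10216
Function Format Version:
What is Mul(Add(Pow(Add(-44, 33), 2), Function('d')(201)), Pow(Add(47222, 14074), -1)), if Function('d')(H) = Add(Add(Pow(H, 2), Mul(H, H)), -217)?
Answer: Rational(13451, 10216) ≈ 1.3167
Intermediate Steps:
Function('d')(H) = Add(-217, Mul(2, Pow(H, 2))) (Function('d')(H) = Add(Add(Pow(H, 2), Pow(H, 2)), -217) = Add(Mul(2, Pow(H, 2)), -217) = Add(-217, Mul(2, Pow(H, 2))))
Mul(Add(Pow(Add(-44, 33), 2), Function('d')(201)), Pow(Add(47222, 14074), -1)) = Mul(Add(Pow(Add(-44, 33), 2), Add(-217, Mul(2, Pow(201, 2)))), Pow(Add(47222, 14074), -1)) = Mul(Add(Pow(-11, 2), Add(-217, Mul(2, 40401))), Pow(61296, -1)) = Mul(Add(121, Add(-217, 80802)), Rational(1, 61296)) = Mul(Add(121, 80585), Rational(1, 61296)) = Mul(80706, Rational(1, 61296)) = Rational(13451, 10216)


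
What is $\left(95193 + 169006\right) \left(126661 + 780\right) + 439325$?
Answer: $33670224084$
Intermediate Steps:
$\left(95193 + 169006\right) \left(126661 + 780\right) + 439325 = 264199 \cdot 127441 + 439325 = 33669784759 + 439325 = 33670224084$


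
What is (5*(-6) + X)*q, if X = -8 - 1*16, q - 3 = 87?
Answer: -4860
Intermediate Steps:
q = 90 (q = 3 + 87 = 90)
X = -24 (X = -8 - 16 = -24)
(5*(-6) + X)*q = (5*(-6) - 24)*90 = (-30 - 24)*90 = -54*90 = -4860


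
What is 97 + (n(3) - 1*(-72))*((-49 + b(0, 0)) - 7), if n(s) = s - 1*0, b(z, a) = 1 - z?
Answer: -4028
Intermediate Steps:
n(s) = s (n(s) = s + 0 = s)
97 + (n(3) - 1*(-72))*((-49 + b(0, 0)) - 7) = 97 + (3 - 1*(-72))*((-49 + (1 - 1*0)) - 7) = 97 + (3 + 72)*((-49 + (1 + 0)) - 7) = 97 + 75*((-49 + 1) - 7) = 97 + 75*(-48 - 7) = 97 + 75*(-55) = 97 - 4125 = -4028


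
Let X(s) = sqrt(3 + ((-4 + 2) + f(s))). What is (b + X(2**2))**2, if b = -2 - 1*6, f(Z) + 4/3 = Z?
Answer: (24 - sqrt(33))**2/9 ≈ 37.029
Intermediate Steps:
f(Z) = -4/3 + Z
b = -8 (b = -2 - 6 = -8)
X(s) = sqrt(-1/3 + s) (X(s) = sqrt(3 + ((-4 + 2) + (-4/3 + s))) = sqrt(3 + (-2 + (-4/3 + s))) = sqrt(3 + (-10/3 + s)) = sqrt(-1/3 + s))
(b + X(2**2))**2 = (-8 + sqrt(-3 + 9*2**2)/3)**2 = (-8 + sqrt(-3 + 9*4)/3)**2 = (-8 + sqrt(-3 + 36)/3)**2 = (-8 + sqrt(33)/3)**2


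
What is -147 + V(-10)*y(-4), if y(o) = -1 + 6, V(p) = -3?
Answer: -162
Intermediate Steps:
y(o) = 5
-147 + V(-10)*y(-4) = -147 - 3*5 = -147 - 15 = -162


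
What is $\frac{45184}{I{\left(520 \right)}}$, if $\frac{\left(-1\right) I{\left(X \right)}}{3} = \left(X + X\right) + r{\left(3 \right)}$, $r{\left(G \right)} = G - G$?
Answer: $- \frac{2824}{195} \approx -14.482$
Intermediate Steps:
$r{\left(G \right)} = 0$
$I{\left(X \right)} = - 6 X$ ($I{\left(X \right)} = - 3 \left(\left(X + X\right) + 0\right) = - 3 \left(2 X + 0\right) = - 3 \cdot 2 X = - 6 X$)
$\frac{45184}{I{\left(520 \right)}} = \frac{45184}{\left(-6\right) 520} = \frac{45184}{-3120} = 45184 \left(- \frac{1}{3120}\right) = - \frac{2824}{195}$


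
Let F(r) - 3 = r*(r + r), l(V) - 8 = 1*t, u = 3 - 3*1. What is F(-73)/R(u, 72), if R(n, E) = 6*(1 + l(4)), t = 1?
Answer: 10661/60 ≈ 177.68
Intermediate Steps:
u = 0 (u = 3 - 3 = 0)
l(V) = 9 (l(V) = 8 + 1*1 = 8 + 1 = 9)
R(n, E) = 60 (R(n, E) = 6*(1 + 9) = 6*10 = 60)
F(r) = 3 + 2*r² (F(r) = 3 + r*(r + r) = 3 + r*(2*r) = 3 + 2*r²)
F(-73)/R(u, 72) = (3 + 2*(-73)²)/60 = (3 + 2*5329)*(1/60) = (3 + 10658)*(1/60) = 10661*(1/60) = 10661/60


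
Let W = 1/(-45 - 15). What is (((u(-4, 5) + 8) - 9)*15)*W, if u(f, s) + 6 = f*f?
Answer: -9/4 ≈ -2.2500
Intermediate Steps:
u(f, s) = -6 + f**2 (u(f, s) = -6 + f*f = -6 + f**2)
W = -1/60 (W = 1/(-60) = -1/60 ≈ -0.016667)
(((u(-4, 5) + 8) - 9)*15)*W = ((((-6 + (-4)**2) + 8) - 9)*15)*(-1/60) = ((((-6 + 16) + 8) - 9)*15)*(-1/60) = (((10 + 8) - 9)*15)*(-1/60) = ((18 - 9)*15)*(-1/60) = (9*15)*(-1/60) = 135*(-1/60) = -9/4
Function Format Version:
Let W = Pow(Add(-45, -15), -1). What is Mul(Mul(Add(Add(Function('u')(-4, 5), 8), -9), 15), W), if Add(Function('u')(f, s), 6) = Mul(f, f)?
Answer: Rational(-9, 4) ≈ -2.2500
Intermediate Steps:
Function('u')(f, s) = Add(-6, Pow(f, 2)) (Function('u')(f, s) = Add(-6, Mul(f, f)) = Add(-6, Pow(f, 2)))
W = Rational(-1, 60) (W = Pow(-60, -1) = Rational(-1, 60) ≈ -0.016667)
Mul(Mul(Add(Add(Function('u')(-4, 5), 8), -9), 15), W) = Mul(Mul(Add(Add(Add(-6, Pow(-4, 2)), 8), -9), 15), Rational(-1, 60)) = Mul(Mul(Add(Add(Add(-6, 16), 8), -9), 15), Rational(-1, 60)) = Mul(Mul(Add(Add(10, 8), -9), 15), Rational(-1, 60)) = Mul(Mul(Add(18, -9), 15), Rational(-1, 60)) = Mul(Mul(9, 15), Rational(-1, 60)) = Mul(135, Rational(-1, 60)) = Rational(-9, 4)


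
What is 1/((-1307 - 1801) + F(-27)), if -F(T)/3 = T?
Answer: -1/3027 ≈ -0.00033036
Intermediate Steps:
F(T) = -3*T
1/((-1307 - 1801) + F(-27)) = 1/((-1307 - 1801) - 3*(-27)) = 1/(-3108 + 81) = 1/(-3027) = -1/3027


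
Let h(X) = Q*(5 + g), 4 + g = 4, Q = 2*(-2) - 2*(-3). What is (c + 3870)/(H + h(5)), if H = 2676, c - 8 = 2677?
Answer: 6555/2686 ≈ 2.4404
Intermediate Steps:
c = 2685 (c = 8 + 2677 = 2685)
Q = 2 (Q = -4 + 6 = 2)
g = 0 (g = -4 + 4 = 0)
h(X) = 10 (h(X) = 2*(5 + 0) = 2*5 = 10)
(c + 3870)/(H + h(5)) = (2685 + 3870)/(2676 + 10) = 6555/2686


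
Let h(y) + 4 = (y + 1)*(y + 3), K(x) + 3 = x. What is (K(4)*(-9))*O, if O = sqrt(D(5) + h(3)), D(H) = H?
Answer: -45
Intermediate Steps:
K(x) = -3 + x
h(y) = -4 + (1 + y)*(3 + y) (h(y) = -4 + (y + 1)*(y + 3) = -4 + (1 + y)*(3 + y))
O = 5 (O = sqrt(5 + (-1 + 3**2 + 4*3)) = sqrt(5 + (-1 + 9 + 12)) = sqrt(5 + 20) = sqrt(25) = 5)
(K(4)*(-9))*O = ((-3 + 4)*(-9))*5 = (1*(-9))*5 = -9*5 = -45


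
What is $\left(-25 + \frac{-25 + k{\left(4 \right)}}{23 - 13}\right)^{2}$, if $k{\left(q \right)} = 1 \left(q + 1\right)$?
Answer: $729$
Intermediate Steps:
$k{\left(q \right)} = 1 + q$ ($k{\left(q \right)} = 1 \left(1 + q\right) = 1 + q$)
$\left(-25 + \frac{-25 + k{\left(4 \right)}}{23 - 13}\right)^{2} = \left(-25 + \frac{-25 + \left(1 + 4\right)}{23 - 13}\right)^{2} = \left(-25 + \frac{-25 + 5}{10}\right)^{2} = \left(-25 - 2\right)^{2} = \left(-27\right)^{2} = 729$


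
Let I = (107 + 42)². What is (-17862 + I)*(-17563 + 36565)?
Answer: 82449678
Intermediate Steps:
I = 22201 (I = 149² = 22201)
(-17862 + I)*(-17563 + 36565) = (-17862 + 22201)*(-17563 + 36565) = 4339*19002 = 82449678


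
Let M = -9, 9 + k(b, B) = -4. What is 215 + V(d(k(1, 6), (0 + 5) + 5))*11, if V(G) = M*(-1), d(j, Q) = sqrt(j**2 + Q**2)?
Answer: 314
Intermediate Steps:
k(b, B) = -13 (k(b, B) = -9 - 4 = -13)
d(j, Q) = sqrt(Q**2 + j**2)
V(G) = 9 (V(G) = -9*(-1) = 9)
215 + V(d(k(1, 6), (0 + 5) + 5))*11 = 215 + 9*11 = 215 + 99 = 314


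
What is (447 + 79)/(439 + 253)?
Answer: 263/346 ≈ 0.76012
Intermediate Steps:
(447 + 79)/(439 + 253) = 526/692 = 526*(1/692) = 263/346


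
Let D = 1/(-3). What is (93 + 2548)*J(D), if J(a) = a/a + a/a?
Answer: 5282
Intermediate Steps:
D = -⅓ ≈ -0.33333
J(a) = 2 (J(a) = 1 + 1 = 2)
(93 + 2548)*J(D) = (93 + 2548)*2 = 2641*2 = 5282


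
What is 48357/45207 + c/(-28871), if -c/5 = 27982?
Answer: 857891813/145019033 ≈ 5.9157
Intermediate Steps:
c = -139910 (c = -5*27982 = -139910)
48357/45207 + c/(-28871) = 48357/45207 - 139910/(-28871) = 48357*(1/45207) - 139910*(-1/28871) = 5373/5023 + 139910/28871 = 857891813/145019033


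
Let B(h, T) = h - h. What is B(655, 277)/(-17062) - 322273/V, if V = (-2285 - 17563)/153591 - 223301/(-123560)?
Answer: -2038667196100360/10614868337 ≈ -1.9206e+5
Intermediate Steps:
B(h, T) = 0
V = 10614868337/6325901320 (V = -19848*1/153591 - 223301*(-1/123560) = -6616/51197 + 223301/123560 = 10614868337/6325901320 ≈ 1.6780)
B(655, 277)/(-17062) - 322273/V = 0/(-17062) - 322273/10614868337/6325901320 = 0*(-1/17062) - 322273*6325901320/10614868337 = 0 - 2038667196100360/10614868337 = -2038667196100360/10614868337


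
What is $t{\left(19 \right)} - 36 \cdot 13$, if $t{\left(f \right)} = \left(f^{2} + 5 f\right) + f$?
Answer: $7$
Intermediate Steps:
$t{\left(f \right)} = f^{2} + 6 f$
$t{\left(19 \right)} - 36 \cdot 13 = 19 \left(6 + 19\right) - 36 \cdot 13 = 19 \cdot 25 - 468 = 475 - 468 = 7$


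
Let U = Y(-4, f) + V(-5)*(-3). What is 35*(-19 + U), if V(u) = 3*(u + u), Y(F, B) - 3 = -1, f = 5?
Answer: 2555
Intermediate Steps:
Y(F, B) = 2 (Y(F, B) = 3 - 1 = 2)
V(u) = 6*u (V(u) = 3*(2*u) = 6*u)
U = 92 (U = 2 + (6*(-5))*(-3) = 2 - 30*(-3) = 2 + 90 = 92)
35*(-19 + U) = 35*(-19 + 92) = 35*73 = 2555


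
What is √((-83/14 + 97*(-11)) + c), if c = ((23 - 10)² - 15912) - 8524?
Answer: I*√4966626/14 ≈ 159.19*I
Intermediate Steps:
c = -24267 (c = (13² - 15912) - 8524 = (169 - 15912) - 8524 = -15743 - 8524 = -24267)
√((-83/14 + 97*(-11)) + c) = √((-83/14 + 97*(-11)) - 24267) = √((-83*1/14 - 1067) - 24267) = √((-83/14 - 1067) - 24267) = √(-15021/14 - 24267) = √(-354759/14) = I*√4966626/14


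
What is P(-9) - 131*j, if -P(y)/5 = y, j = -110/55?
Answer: 307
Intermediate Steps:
j = -2 (j = -110*1/55 = -2)
P(y) = -5*y
P(-9) - 131*j = -5*(-9) - 131*(-2) = 45 + 262 = 307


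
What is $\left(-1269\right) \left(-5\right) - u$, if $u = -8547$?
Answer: $14892$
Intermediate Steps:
$\left(-1269\right) \left(-5\right) - u = \left(-1269\right) \left(-5\right) - -8547 = 6345 + 8547 = 14892$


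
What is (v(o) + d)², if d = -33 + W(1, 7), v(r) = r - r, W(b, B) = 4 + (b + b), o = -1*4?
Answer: 729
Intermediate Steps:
o = -4
W(b, B) = 4 + 2*b
v(r) = 0
d = -27 (d = -33 + (4 + 2*1) = -33 + (4 + 2) = -33 + 6 = -27)
(v(o) + d)² = (0 - 27)² = (-27)² = 729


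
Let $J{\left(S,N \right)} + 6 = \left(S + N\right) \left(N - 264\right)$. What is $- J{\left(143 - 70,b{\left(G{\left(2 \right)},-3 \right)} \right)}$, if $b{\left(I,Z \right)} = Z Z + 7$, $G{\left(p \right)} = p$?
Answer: $22078$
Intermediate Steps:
$b{\left(I,Z \right)} = 7 + Z^{2}$ ($b{\left(I,Z \right)} = Z^{2} + 7 = 7 + Z^{2}$)
$J{\left(S,N \right)} = -6 + \left(-264 + N\right) \left(N + S\right)$ ($J{\left(S,N \right)} = -6 + \left(S + N\right) \left(N - 264\right) = -6 + \left(N + S\right) \left(-264 + N\right) = -6 + \left(-264 + N\right) \left(N + S\right)$)
$- J{\left(143 - 70,b{\left(G{\left(2 \right)},-3 \right)} \right)} = - (-6 + \left(7 + \left(-3\right)^{2}\right)^{2} - 264 \left(7 + \left(-3\right)^{2}\right) - 264 \left(143 - 70\right) + \left(7 + \left(-3\right)^{2}\right) \left(143 - 70\right)) = - (-6 + \left(7 + 9\right)^{2} - 264 \left(7 + 9\right) - 264 \left(143 - 70\right) + \left(7 + 9\right) \left(143 - 70\right)) = - (-6 + 16^{2} - 4224 - 19272 + 16 \cdot 73) = - (-6 + 256 - 4224 - 19272 + 1168) = \left(-1\right) \left(-22078\right) = 22078$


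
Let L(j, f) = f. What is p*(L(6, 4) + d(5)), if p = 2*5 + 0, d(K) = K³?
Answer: 1290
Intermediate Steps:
p = 10 (p = 10 + 0 = 10)
p*(L(6, 4) + d(5)) = 10*(4 + 5³) = 10*(4 + 125) = 10*129 = 1290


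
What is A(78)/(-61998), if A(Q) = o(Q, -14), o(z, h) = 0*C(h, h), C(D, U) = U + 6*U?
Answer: 0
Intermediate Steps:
C(D, U) = 7*U
o(z, h) = 0 (o(z, h) = 0*(7*h) = 0)
A(Q) = 0
A(78)/(-61998) = 0/(-61998) = 0*(-1/61998) = 0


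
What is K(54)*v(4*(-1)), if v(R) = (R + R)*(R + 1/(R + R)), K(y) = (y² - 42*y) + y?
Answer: 23166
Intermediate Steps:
K(y) = y² - 41*y
v(R) = 2*R*(R + 1/(2*R)) (v(R) = (2*R)*(R + 1/(2*R)) = 2*R*(R + 1/(2*R)))
K(54)*v(4*(-1)) = (54*(-41 + 54))*(1 + 2*(4*(-1))²) = (54*13)*(1 + 2*(-4)²) = 702*(1 + 2*16) = 702*(1 + 32) = 702*33 = 23166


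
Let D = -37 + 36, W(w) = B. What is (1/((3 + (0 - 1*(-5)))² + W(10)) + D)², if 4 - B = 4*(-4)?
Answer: 6889/7056 ≈ 0.97633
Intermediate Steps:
B = 20 (B = 4 - 4*(-4) = 4 - 1*(-16) = 4 + 16 = 20)
W(w) = 20
D = -1
(1/((3 + (0 - 1*(-5)))² + W(10)) + D)² = (1/((3 + (0 - 1*(-5)))² + 20) - 1)² = (1/((3 + (0 + 5))² + 20) - 1)² = (1/((3 + 5)² + 20) - 1)² = (1/(8² + 20) - 1)² = (1/(64 + 20) - 1)² = (1/84 - 1)² = (-83/84)² = 6889/7056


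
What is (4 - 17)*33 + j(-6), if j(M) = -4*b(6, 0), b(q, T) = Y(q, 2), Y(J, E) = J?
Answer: -453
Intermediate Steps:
b(q, T) = q
j(M) = -24 (j(M) = -4*6 = -24)
(4 - 17)*33 + j(-6) = (4 - 17)*33 - 24 = -13*33 - 24 = -429 - 24 = -453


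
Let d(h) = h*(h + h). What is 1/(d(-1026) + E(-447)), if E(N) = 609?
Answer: 1/2105961 ≈ 4.7484e-7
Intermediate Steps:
d(h) = 2*h² (d(h) = h*(2*h) = 2*h²)
1/(d(-1026) + E(-447)) = 1/(2*(-1026)² + 609) = 1/(2*1052676 + 609) = 1/(2105352 + 609) = 1/2105961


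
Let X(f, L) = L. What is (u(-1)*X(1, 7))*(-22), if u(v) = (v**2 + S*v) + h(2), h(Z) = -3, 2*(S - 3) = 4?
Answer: 1078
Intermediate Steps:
S = 5 (S = 3 + (1/2)*4 = 3 + 2 = 5)
u(v) = -3 + v**2 + 5*v (u(v) = (v**2 + 5*v) - 3 = -3 + v**2 + 5*v)
(u(-1)*X(1, 7))*(-22) = ((-3 + (-1)**2 + 5*(-1))*7)*(-22) = ((-3 + 1 - 5)*7)*(-22) = -7*7*(-22) = -49*(-22) = 1078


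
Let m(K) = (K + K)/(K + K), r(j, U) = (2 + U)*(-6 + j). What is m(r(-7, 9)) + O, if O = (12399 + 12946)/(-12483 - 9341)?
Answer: -3521/21824 ≈ -0.16134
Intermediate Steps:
r(j, U) = (-6 + j)*(2 + U)
O = -25345/21824 (O = 25345/(-21824) = 25345*(-1/21824) = -25345/21824 ≈ -1.1613)
m(K) = 1 (m(K) = (2*K)/((2*K)) = (2*K)*(1/(2*K)) = 1)
m(r(-7, 9)) + O = 1 - 25345/21824 = -3521/21824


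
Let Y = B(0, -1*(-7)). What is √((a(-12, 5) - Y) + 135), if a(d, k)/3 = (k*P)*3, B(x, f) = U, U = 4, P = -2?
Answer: √41 ≈ 6.4031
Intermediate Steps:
B(x, f) = 4
Y = 4
a(d, k) = -18*k (a(d, k) = 3*((k*(-2))*3) = 3*(-2*k*3) = 3*(-6*k) = -18*k)
√((a(-12, 5) - Y) + 135) = √((-18*5 - 1*4) + 135) = √((-90 - 4) + 135) = √(-94 + 135) = √41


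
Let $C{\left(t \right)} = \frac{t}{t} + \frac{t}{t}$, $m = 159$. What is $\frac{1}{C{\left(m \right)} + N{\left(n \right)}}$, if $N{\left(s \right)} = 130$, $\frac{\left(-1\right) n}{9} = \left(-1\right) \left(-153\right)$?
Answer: $\frac{1}{132} \approx 0.0075758$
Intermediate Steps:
$n = -1377$ ($n = - 9 \left(\left(-1\right) \left(-153\right)\right) = \left(-9\right) 153 = -1377$)
$C{\left(t \right)} = 2$ ($C{\left(t \right)} = 1 + 1 = 2$)
$\frac{1}{C{\left(m \right)} + N{\left(n \right)}} = \frac{1}{2 + 130} = \frac{1}{132}$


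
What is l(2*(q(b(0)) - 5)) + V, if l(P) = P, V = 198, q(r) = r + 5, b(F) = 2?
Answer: 202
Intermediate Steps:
q(r) = 5 + r
l(2*(q(b(0)) - 5)) + V = 2*((5 + 2) - 5) + 198 = 2*(7 - 5) + 198 = 2*2 + 198 = 4 + 198 = 202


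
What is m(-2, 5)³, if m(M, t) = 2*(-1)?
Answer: -8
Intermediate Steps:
m(M, t) = -2
m(-2, 5)³ = (-2)³ = -8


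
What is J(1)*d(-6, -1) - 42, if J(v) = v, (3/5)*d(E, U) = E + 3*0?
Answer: -52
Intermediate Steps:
d(E, U) = 5*E/3 (d(E, U) = 5*(E + 3*0)/3 = 5*(E + 0)/3 = 5*E/3)
J(1)*d(-6, -1) - 42 = 1*((5/3)*(-6)) - 42 = 1*(-10) - 42 = -10 - 42 = -52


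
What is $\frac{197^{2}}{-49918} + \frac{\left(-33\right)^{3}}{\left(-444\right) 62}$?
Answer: $\frac{120928169}{229023784} \approx 0.52802$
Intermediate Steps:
$\frac{197^{2}}{-49918} + \frac{\left(-33\right)^{3}}{\left(-444\right) 62} = 38809 \left(- \frac{1}{49918}\right) - \frac{35937}{-27528} = - \frac{38809}{49918} - - \frac{11979}{9176} = - \frac{38809}{49918} + \frac{11979}{9176} = \frac{120928169}{229023784}$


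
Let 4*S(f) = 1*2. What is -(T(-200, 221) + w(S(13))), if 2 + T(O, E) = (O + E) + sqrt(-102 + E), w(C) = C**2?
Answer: -77/4 - sqrt(119) ≈ -30.159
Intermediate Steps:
S(f) = 1/2 (S(f) = (1*2)/4 = (1/4)*2 = 1/2)
T(O, E) = -2 + E + O + sqrt(-102 + E) (T(O, E) = -2 + ((O + E) + sqrt(-102 + E)) = -2 + ((E + O) + sqrt(-102 + E)) = -2 + (E + O + sqrt(-102 + E)) = -2 + E + O + sqrt(-102 + E))
-(T(-200, 221) + w(S(13))) = -((-2 + 221 - 200 + sqrt(-102 + 221)) + (1/2)**2) = -((-2 + 221 - 200 + sqrt(119)) + 1/4) = -((19 + sqrt(119)) + 1/4) = -(77/4 + sqrt(119)) = -77/4 - sqrt(119)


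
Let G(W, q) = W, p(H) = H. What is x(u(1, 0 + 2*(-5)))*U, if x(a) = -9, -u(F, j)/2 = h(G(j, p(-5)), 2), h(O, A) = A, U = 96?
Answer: -864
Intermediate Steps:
u(F, j) = -4 (u(F, j) = -2*2 = -4)
x(u(1, 0 + 2*(-5)))*U = -9*96 = -864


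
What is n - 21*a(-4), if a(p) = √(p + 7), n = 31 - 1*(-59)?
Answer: 90 - 21*√3 ≈ 53.627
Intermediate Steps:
n = 90 (n = 31 + 59 = 90)
a(p) = √(7 + p)
n - 21*a(-4) = 90 - 21*√(7 - 4) = 90 - 21*√3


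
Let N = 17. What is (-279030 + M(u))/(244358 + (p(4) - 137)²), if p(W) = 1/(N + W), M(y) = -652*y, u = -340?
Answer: -12645675/58016627 ≈ -0.21797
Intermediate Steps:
p(W) = 1/(17 + W)
(-279030 + M(u))/(244358 + (p(4) - 137)²) = (-279030 - 652*(-340))/(244358 + (1/(17 + 4) - 137)²) = (-279030 + 221680)/(244358 + (1/21 - 137)²) = -57350/(244358 + (1/21 - 137)²) = -57350/(244358 + (-2876/21)²) = -57350/(244358 + 8271376/441) = -57350/116033254/441 = -57350*441/116033254 = -12645675/58016627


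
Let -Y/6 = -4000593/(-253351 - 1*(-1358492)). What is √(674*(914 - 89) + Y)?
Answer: 4*√42446922522588858/1105141 ≈ 745.70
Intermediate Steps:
Y = 24003558/1105141 (Y = -(-24003558)/(-253351 - 1*(-1358492)) = -(-24003558)/(-253351 + 1358492) = -(-24003558)/1105141 = -6*(-4000593/1105141) = 24003558/1105141 ≈ 21.720)
√(674*(914 - 89) + Y) = √(674*(914 - 89) + 24003558/1105141) = √(674*825 + 24003558/1105141) = √(556050 + 24003558/1105141) = √(614537656608/1105141) = 4*√42446922522588858/1105141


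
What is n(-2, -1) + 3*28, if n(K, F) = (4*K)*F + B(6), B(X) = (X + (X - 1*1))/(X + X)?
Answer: 1115/12 ≈ 92.917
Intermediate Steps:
B(X) = (-1 + 2*X)/(2*X) (B(X) = (X + (X - 1))/((2*X)) = (X + (-1 + X))*(1/(2*X)) = (-1 + 2*X)*(1/(2*X)) = (-1 + 2*X)/(2*X))
n(K, F) = 11/12 + 4*F*K (n(K, F) = (4*K)*F + (-1/2 + 6)/6 = 4*F*K + (1/6)*(11/2) = 4*F*K + 11/12 = 11/12 + 4*F*K)
n(-2, -1) + 3*28 = (11/12 + 4*(-1)*(-2)) + 3*28 = (11/12 + 8) + 84 = 107/12 + 84 = 1115/12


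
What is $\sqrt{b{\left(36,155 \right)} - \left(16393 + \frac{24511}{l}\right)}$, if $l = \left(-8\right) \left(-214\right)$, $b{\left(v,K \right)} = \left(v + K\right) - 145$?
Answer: $\frac{5 i \sqrt{119885261}}{428} \approx 127.91 i$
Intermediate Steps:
$b{\left(v,K \right)} = -145 + K + v$ ($b{\left(v,K \right)} = \left(K + v\right) - 145 = -145 + K + v$)
$l = 1712$
$\sqrt{b{\left(36,155 \right)} - \left(16393 + \frac{24511}{l}\right)} = \sqrt{\left(-145 + 155 + 36\right) - \left(16393 + \frac{24511}{1712}\right)} = \sqrt{46 - \frac{28089327}{1712}} = \sqrt{- \frac{28010575}{1712}} = \frac{5 i \sqrt{119885261}}{428}$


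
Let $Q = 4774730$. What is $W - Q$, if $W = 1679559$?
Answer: $-3095171$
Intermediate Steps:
$W - Q = 1679559 - 4774730 = -3095171$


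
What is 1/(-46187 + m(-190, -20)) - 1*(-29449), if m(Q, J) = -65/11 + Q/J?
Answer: 29921214693/1016035 ≈ 29449.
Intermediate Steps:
m(Q, J) = -65/11 + Q/J (m(Q, J) = -65*1/11 + Q/J = -65/11 + Q/J)
1/(-46187 + m(-190, -20)) - 1*(-29449) = 1/(-46187 + (-65/11 - 190/(-20))) - 1*(-29449) = 1/(-46187 + (-65/11 - 190*(-1/20))) + 29449 = 1/(-46187 + (-65/11 + 19/2)) + 29449 = 1/(-46187 + 79/22) + 29449 = 1/(-1016035/22) + 29449 = -22/1016035 + 29449 = 29921214693/1016035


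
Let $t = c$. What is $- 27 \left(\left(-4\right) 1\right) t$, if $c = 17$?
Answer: $1836$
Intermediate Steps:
$t = 17$
$- 27 \left(\left(-4\right) 1\right) t = - 27 \left(\left(-4\right) 1\right) 17 = \left(-27\right) \left(-4\right) 17 = 108 \cdot 17 = 1836$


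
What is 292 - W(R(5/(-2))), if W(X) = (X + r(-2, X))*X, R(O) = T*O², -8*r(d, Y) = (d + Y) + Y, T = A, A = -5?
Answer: -27687/64 ≈ -432.61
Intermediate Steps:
T = -5
r(d, Y) = -Y/4 - d/8 (r(d, Y) = -((d + Y) + Y)/8 = -((Y + d) + Y)/8 = -(d + 2*Y)/8 = -Y/4 - d/8)
R(O) = -5*O²
W(X) = X*(¼ + 3*X/4) (W(X) = (X + (-X/4 - ⅛*(-2)))*X = (X + (-X/4 + ¼))*X = (X + (¼ - X/4))*X = (¼ + 3*X/4)*X = X*(¼ + 3*X/4))
292 - W(R(5/(-2))) = 292 - (-5*(5/(-2))²)*(1 + 3*(-5*(5/(-2))²))/4 = 292 - (-5*(5*(-½))²)*(1 + 3*(-5*(5*(-½))²))/4 = 292 - (-5*(-5/2)²)*(1 + 3*(-5*(-5/2)²))/4 = 292 - (-5*25/4)*(1 + 3*(-5*25/4))/4 = 292 - (-125)*(1 + 3*(-125/4))/(4*4) = 292 - (-125)*(1 - 375/4)/(4*4) = 292 - (-125)*(-371)/(4*4*4) = 292 - 1*46375/64 = 292 - 46375/64 = -27687/64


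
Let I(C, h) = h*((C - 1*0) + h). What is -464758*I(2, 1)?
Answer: -1394274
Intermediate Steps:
I(C, h) = h*(C + h) (I(C, h) = h*((C + 0) + h) = h*(C + h))
-464758*I(2, 1) = -464758*(2 + 1) = -464758*3 = -1394274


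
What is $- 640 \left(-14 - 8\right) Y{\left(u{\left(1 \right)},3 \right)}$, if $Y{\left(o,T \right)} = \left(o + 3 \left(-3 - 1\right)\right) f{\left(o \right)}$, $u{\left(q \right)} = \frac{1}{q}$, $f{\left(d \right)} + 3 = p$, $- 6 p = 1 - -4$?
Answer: $\frac{1781120}{3} \approx 5.9371 \cdot 10^{5}$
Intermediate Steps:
$p = - \frac{5}{6}$ ($p = - \frac{1 - -4}{6} = - \frac{1 + 4}{6} = \left(- \frac{1}{6}\right) 5 = - \frac{5}{6} \approx -0.83333$)
$f{\left(d \right)} = - \frac{23}{6}$ ($f{\left(d \right)} = -3 - \frac{5}{6} = - \frac{23}{6}$)
$Y{\left(o,T \right)} = 46 - \frac{23 o}{6}$ ($Y{\left(o,T \right)} = \left(o + 3 \left(-3 - 1\right)\right) \left(- \frac{23}{6}\right) = \left(o + 3 \left(-4\right)\right) \left(- \frac{23}{6}\right) = \left(o - 12\right) \left(- \frac{23}{6}\right) = \left(-12 + o\right) \left(- \frac{23}{6}\right) = 46 - \frac{23 o}{6}$)
$- 640 \left(-14 - 8\right) Y{\left(u{\left(1 \right)},3 \right)} = - 640 \left(-14 - 8\right) \left(46 - \frac{23}{6 \cdot 1}\right) = - 640 \left(- 22 \left(46 - \frac{23}{6}\right)\right) = - 640 \left(\left(-22\right) \frac{253}{6}\right) = \left(-640\right) \left(- \frac{2783}{3}\right) = \frac{1781120}{3}$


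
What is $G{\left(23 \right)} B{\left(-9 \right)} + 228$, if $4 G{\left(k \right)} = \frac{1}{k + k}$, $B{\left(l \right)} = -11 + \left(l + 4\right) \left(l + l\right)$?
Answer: $\frac{42031}{184} \approx 228.43$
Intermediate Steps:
$B{\left(l \right)} = -11 + 2 l \left(4 + l\right)$ ($B{\left(l \right)} = -11 + \left(4 + l\right) 2 l = -11 + 2 l \left(4 + l\right)$)
$G{\left(k \right)} = \frac{1}{8 k}$ ($G{\left(k \right)} = \frac{1}{4 \left(k + k\right)} = \frac{1}{4 \cdot 2 k} = \frac{\frac{1}{2} \frac{1}{k}}{4} = \frac{1}{8 k}$)
$G{\left(23 \right)} B{\left(-9 \right)} + 228 = \frac{1}{8 \cdot 23} \left(-11 + 2 \left(-9\right)^{2} + 8 \left(-9\right)\right) + 228 = \frac{1}{8} \cdot \frac{1}{23} \left(-11 + 2 \cdot 81 - 72\right) + 228 = \frac{-11 + 162 - 72}{184} + 228 = \frac{1}{184} \cdot 79 + 228 = \frac{79}{184} + 228 = \frac{42031}{184}$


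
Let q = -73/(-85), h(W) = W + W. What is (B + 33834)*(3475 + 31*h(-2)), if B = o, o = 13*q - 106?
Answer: 9610094979/85 ≈ 1.1306e+8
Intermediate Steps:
h(W) = 2*W
q = 73/85 (q = -73*(-1/85) = 73/85 ≈ 0.85882)
o = -8061/85 (o = 13*(73/85) - 106 = 949/85 - 106 = -8061/85 ≈ -94.835)
B = -8061/85 ≈ -94.835
(B + 33834)*(3475 + 31*h(-2)) = (-8061/85 + 33834)*(3475 + 31*(2*(-2))) = 2867829*(3475 + 31*(-4))/85 = 2867829*(3475 - 124)/85 = (2867829/85)*3351 = 9610094979/85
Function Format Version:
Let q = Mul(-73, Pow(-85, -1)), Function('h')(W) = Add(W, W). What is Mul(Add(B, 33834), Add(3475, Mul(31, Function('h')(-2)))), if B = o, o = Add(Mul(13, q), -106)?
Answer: Rational(9610094979, 85) ≈ 1.1306e+8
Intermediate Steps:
Function('h')(W) = Mul(2, W)
q = Rational(73, 85) (q = Mul(-73, Rational(-1, 85)) = Rational(73, 85) ≈ 0.85882)
o = Rational(-8061, 85) (o = Add(Mul(13, Rational(73, 85)), -106) = Add(Rational(949, 85), -106) = Rational(-8061, 85) ≈ -94.835)
B = Rational(-8061, 85) ≈ -94.835
Mul(Add(B, 33834), Add(3475, Mul(31, Function('h')(-2)))) = Mul(Add(Rational(-8061, 85), 33834), Add(3475, Mul(31, Mul(2, -2)))) = Mul(Rational(2867829, 85), Add(3475, Mul(31, -4))) = Mul(Rational(2867829, 85), Add(3475, -124)) = Mul(Rational(2867829, 85), 3351) = Rational(9610094979, 85)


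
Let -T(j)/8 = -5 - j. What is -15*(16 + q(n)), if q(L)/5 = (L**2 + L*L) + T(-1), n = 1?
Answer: -2790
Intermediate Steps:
T(j) = 40 + 8*j (T(j) = -8*(-5 - j) = 40 + 8*j)
q(L) = 160 + 10*L**2 (q(L) = 5*((L**2 + L*L) + (40 + 8*(-1))) = 5*((L**2 + L**2) + (40 - 8)) = 5*(2*L**2 + 32) = 5*(32 + 2*L**2) = 160 + 10*L**2)
-15*(16 + q(n)) = -15*(16 + (160 + 10*1**2)) = -15*(16 + (160 + 10*1)) = -15*(16 + (160 + 10)) = -15*(16 + 170) = -15*186 = -2790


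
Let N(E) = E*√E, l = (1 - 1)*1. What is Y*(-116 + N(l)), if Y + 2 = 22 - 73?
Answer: 6148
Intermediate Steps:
l = 0 (l = 0*1 = 0)
Y = -53 (Y = -2 + (22 - 73) = -2 - 51 = -53)
N(E) = E^(3/2)
Y*(-116 + N(l)) = -53*(-116 + 0^(3/2)) = -53*(-116 + 0) = -53*(-116) = 6148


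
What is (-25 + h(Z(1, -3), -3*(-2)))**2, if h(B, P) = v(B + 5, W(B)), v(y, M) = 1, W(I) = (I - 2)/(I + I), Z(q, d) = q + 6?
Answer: 576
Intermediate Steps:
Z(q, d) = 6 + q
W(I) = (-2 + I)/(2*I) (W(I) = (-2 + I)/((2*I)) = (-2 + I)*(1/(2*I)) = (-2 + I)/(2*I))
h(B, P) = 1
(-25 + h(Z(1, -3), -3*(-2)))**2 = (-25 + 1)**2 = (-24)**2 = 576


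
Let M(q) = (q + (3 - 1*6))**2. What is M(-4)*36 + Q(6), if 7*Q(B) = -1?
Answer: 12347/7 ≈ 1763.9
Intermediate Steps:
Q(B) = -1/7 (Q(B) = (1/7)*(-1) = -1/7)
M(q) = (-3 + q)**2 (M(q) = (q + (3 - 6))**2 = (q - 3)**2 = (-3 + q)**2)
M(-4)*36 + Q(6) = (-3 - 4)**2*36 - 1/7 = (-7)**2*36 - 1/7 = 49*36 - 1/7 = 1764 - 1/7 = 12347/7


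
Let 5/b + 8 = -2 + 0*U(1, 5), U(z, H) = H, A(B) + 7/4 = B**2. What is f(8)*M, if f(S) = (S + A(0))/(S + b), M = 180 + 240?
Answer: 350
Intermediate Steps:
A(B) = -7/4 + B**2
M = 420
b = -1/2 (b = 5/(-8 + (-2 + 0*5)) = 5/(-8 + (-2 + 0)) = 5/(-8 - 2) = 5/(-10) = 5*(-1/10) = -1/2 ≈ -0.50000)
f(S) = (-7/4 + S)/(-1/2 + S) (f(S) = (S + (-7/4 + 0**2))/(S - 1/2) = (S + (-7/4 + 0))/(-1/2 + S) = (S - 7/4)/(-1/2 + S) = (-7/4 + S)/(-1/2 + S))
f(8)*M = ((-7 + 4*8)/(2*(-1 + 2*8)))*420 = ((-7 + 32)/(2*(-1 + 16)))*420 = ((1/2)*25/15)*420 = ((1/2)*(1/15)*25)*420 = (5/6)*420 = 350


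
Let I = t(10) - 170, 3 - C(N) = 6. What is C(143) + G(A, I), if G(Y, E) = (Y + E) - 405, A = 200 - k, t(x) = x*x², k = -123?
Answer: 745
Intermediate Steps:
C(N) = -3 (C(N) = 3 - 1*6 = 3 - 6 = -3)
t(x) = x³
I = 830 (I = 10³ - 170 = 1000 - 170 = 830)
A = 323 (A = 200 - 1*(-123) = 200 + 123 = 323)
G(Y, E) = -405 + E + Y (G(Y, E) = (E + Y) - 405 = -405 + E + Y)
C(143) + G(A, I) = -3 + (-405 + 830 + 323) = -3 + 748 = 745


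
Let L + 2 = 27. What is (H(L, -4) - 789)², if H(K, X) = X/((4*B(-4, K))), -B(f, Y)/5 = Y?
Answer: 9726693376/15625 ≈ 6.2251e+5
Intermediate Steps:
L = 25 (L = -2 + 27 = 25)
B(f, Y) = -5*Y
H(K, X) = -X/(20*K) (H(K, X) = X/((4*(-5*K))) = X/((-20*K)) = X*(-1/(20*K)) = -X/(20*K))
(H(L, -4) - 789)² = (-1/20*(-4)/25 - 789)² = (-1/20*(-4)*1/25 - 789)² = (1/125 - 789)² = (-98624/125)² = 9726693376/15625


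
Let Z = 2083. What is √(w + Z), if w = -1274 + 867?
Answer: 2*√419 ≈ 40.939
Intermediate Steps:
w = -407
√(w + Z) = √(-407 + 2083) = √1676 = 2*√419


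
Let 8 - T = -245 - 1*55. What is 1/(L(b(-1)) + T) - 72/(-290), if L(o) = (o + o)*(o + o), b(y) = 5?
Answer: 14833/59160 ≈ 0.25073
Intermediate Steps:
L(o) = 4*o² (L(o) = (2*o)*(2*o) = 4*o²)
T = 308 (T = 8 - (-245 - 1*55) = 8 - (-245 - 55) = 8 - 1*(-300) = 8 + 300 = 308)
1/(L(b(-1)) + T) - 72/(-290) = 1/(4*5² + 308) - 72/(-290) = 1/(4*25 + 308) - 72*(-1)/290 = 1/(100 + 308) - 1*(-36/145) = 1/408 + 36/145 = 14833/59160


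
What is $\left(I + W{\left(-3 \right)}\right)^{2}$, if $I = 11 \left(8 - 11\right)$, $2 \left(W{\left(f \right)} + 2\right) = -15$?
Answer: $\frac{7225}{4} \approx 1806.3$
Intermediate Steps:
$W{\left(f \right)} = - \frac{19}{2}$ ($W{\left(f \right)} = -2 + \frac{1}{2} \left(-15\right) = -2 - \frac{15}{2} = - \frac{19}{2}$)
$I = -33$ ($I = 11 \left(-3\right) = -33$)
$\left(I + W{\left(-3 \right)}\right)^{2} = \left(-33 - \frac{19}{2}\right)^{2} = \left(- \frac{85}{2}\right)^{2} = \frac{7225}{4}$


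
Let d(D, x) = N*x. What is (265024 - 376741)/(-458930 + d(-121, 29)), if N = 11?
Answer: 111717/458611 ≈ 0.24360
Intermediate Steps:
d(D, x) = 11*x
(265024 - 376741)/(-458930 + d(-121, 29)) = (265024 - 376741)/(-458930 + 11*29) = -111717/(-458930 + 319) = -111717/(-458611) = -111717*(-1/458611) = 111717/458611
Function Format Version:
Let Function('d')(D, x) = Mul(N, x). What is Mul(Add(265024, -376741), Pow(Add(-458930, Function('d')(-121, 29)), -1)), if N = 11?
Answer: Rational(111717, 458611) ≈ 0.24360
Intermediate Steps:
Function('d')(D, x) = Mul(11, x)
Mul(Add(265024, -376741), Pow(Add(-458930, Function('d')(-121, 29)), -1)) = Mul(Add(265024, -376741), Pow(Add(-458930, Mul(11, 29)), -1)) = Mul(-111717, Pow(Add(-458930, 319), -1)) = Mul(-111717, Pow(-458611, -1)) = Mul(-111717, Rational(-1, 458611)) = Rational(111717, 458611)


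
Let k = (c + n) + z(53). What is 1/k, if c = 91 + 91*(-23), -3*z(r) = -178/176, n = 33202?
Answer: 264/8236889 ≈ 3.2051e-5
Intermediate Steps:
z(r) = 89/264 (z(r) = -(-178)/(3*176) = -⅓*(-89/88) = 89/264)
c = -2002 (c = 91 - 2093 = -2002)
k = 8236889/264 (k = (-2002 + 33202) + 89/264 = 31200 + 89/264 = 8236889/264 ≈ 31200.)
1/k = 1/(8236889/264) = 264/8236889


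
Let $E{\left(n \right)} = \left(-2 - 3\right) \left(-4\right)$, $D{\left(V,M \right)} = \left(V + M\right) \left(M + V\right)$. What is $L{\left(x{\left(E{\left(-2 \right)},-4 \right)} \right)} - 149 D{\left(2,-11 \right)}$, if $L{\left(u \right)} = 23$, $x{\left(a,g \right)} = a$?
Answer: $-12046$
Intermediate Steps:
$D{\left(V,M \right)} = \left(M + V\right)^{2}$ ($D{\left(V,M \right)} = \left(M + V\right) \left(M + V\right) = \left(M + V\right)^{2}$)
$E{\left(n \right)} = 20$ ($E{\left(n \right)} = \left(-5\right) \left(-4\right) = 20$)
$L{\left(x{\left(E{\left(-2 \right)},-4 \right)} \right)} - 149 D{\left(2,-11 \right)} = 23 - 149 \left(-11 + 2\right)^{2} = 23 - 149 \left(-9\right)^{2} = 23 - 12069 = -12046$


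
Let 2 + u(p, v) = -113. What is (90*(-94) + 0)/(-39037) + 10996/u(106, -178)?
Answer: -428277952/4489255 ≈ -95.401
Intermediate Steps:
u(p, v) = -115 (u(p, v) = -2 - 113 = -115)
(90*(-94) + 0)/(-39037) + 10996/u(106, -178) = (90*(-94) + 0)/(-39037) + 10996/(-115) = (-8460 + 0)*(-1/39037) + 10996*(-1/115) = -8460*(-1/39037) - 10996/115 = 8460/39037 - 10996/115 = -428277952/4489255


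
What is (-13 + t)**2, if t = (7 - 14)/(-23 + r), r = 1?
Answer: 77841/484 ≈ 160.83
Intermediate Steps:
t = 7/22 (t = (7 - 14)/(-23 + 1) = -7/(-22) = -7*(-1/22) = 7/22 ≈ 0.31818)
(-13 + t)**2 = (-13 + 7/22)**2 = (-279/22)**2 = 77841/484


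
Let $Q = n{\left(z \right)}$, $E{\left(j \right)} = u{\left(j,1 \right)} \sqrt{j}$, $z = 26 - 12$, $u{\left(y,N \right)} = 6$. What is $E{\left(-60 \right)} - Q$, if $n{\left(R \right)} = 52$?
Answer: $-52 + 12 i \sqrt{15} \approx -52.0 + 46.476 i$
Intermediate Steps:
$z = 14$ ($z = 26 - 12 = 14$)
$E{\left(j \right)} = 6 \sqrt{j}$
$Q = 52$
$E{\left(-60 \right)} - Q = 6 \sqrt{-60} - 52 = 6 \cdot 2 i \sqrt{15} - 52 = 12 i \sqrt{15} - 52 = -52 + 12 i \sqrt{15}$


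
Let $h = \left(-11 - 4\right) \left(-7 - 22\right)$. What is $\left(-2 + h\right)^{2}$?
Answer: $187489$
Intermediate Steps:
$h = 435$ ($h = \left(-15\right) \left(-29\right) = 435$)
$\left(-2 + h\right)^{2} = \left(-2 + 435\right)^{2} = 433^{2} = 187489$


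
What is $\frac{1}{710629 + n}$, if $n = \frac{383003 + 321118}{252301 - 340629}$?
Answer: $\frac{88328}{62767734191} \approx 1.4072 \cdot 10^{-6}$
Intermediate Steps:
$n = - \frac{704121}{88328}$ ($n = \frac{704121}{-88328} = 704121 \left(- \frac{1}{88328}\right) = - \frac{704121}{88328} \approx -7.9717$)
$\frac{1}{710629 + n} = \frac{1}{710629 - \frac{704121}{88328}} = \frac{1}{\frac{62767734191}{88328}} = \frac{88328}{62767734191}$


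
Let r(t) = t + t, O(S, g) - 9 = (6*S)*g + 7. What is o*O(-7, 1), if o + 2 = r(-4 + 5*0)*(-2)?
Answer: -364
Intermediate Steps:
O(S, g) = 16 + 6*S*g (O(S, g) = 9 + ((6*S)*g + 7) = 9 + (6*S*g + 7) = 9 + (7 + 6*S*g) = 16 + 6*S*g)
r(t) = 2*t
o = 14 (o = -2 + (2*(-4 + 5*0))*(-2) = -2 + (2*(-4 + 0))*(-2) = -2 + (2*(-4))*(-2) = -2 - 8*(-2) = -2 + 16 = 14)
o*O(-7, 1) = 14*(16 + 6*(-7)*1) = 14*(16 - 42) = 14*(-26) = -364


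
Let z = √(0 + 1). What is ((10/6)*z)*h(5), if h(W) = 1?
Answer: 5/3 ≈ 1.6667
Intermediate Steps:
z = 1 (z = √1 = 1)
((10/6)*z)*h(5) = ((10/6)*1)*1 = ((10*(⅙))*1)*1 = ((5/3)*1)*1 = (5/3)*1 = 5/3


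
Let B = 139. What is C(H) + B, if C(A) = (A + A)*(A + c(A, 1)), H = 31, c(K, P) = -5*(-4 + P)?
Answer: 2991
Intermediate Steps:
c(K, P) = 20 - 5*P
C(A) = 2*A*(15 + A) (C(A) = (A + A)*(A + (20 - 5*1)) = (2*A)*(A + (20 - 5)) = (2*A)*(A + 15) = (2*A)*(15 + A) = 2*A*(15 + A))
C(H) + B = 2*31*(15 + 31) + 139 = 2*31*46 + 139 = 2852 + 139 = 2991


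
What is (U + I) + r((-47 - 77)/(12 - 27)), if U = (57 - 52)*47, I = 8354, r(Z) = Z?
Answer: 128959/15 ≈ 8597.3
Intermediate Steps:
U = 235 (U = 5*47 = 235)
(U + I) + r((-47 - 77)/(12 - 27)) = (235 + 8354) + (-47 - 77)/(12 - 27) = 8589 - 124/(-15) = 8589 - 124*(-1/15) = 8589 + 124/15 = 128959/15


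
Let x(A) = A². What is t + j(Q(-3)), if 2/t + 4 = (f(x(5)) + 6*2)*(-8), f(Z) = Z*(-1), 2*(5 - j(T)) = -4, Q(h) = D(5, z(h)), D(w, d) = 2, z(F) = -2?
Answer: 351/50 ≈ 7.0200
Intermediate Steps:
Q(h) = 2
j(T) = 7 (j(T) = 5 - ½*(-4) = 5 + 2 = 7)
f(Z) = -Z
t = 1/50 (t = 2/(-4 + (-1*5² + 6*2)*(-8)) = 2/(-4 + (-1*25 + 12)*(-8)) = 2/(-4 + (-25 + 12)*(-8)) = 2/(-4 - 13*(-8)) = 2/(-4 + 104) = 2/100 = 2*(1/100) = 1/50 ≈ 0.020000)
t + j(Q(-3)) = 1/50 + 7 = 351/50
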